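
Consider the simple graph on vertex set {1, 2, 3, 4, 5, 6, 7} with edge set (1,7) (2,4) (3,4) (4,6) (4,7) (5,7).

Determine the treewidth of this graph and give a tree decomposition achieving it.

The largest bag has 2 vertices, giving width 1; this decomposition certifies tw(G) ≤ 1. Any graph with an edge has treewidth ≥ 1, and G has the edge 7–4. Hence tw(G) = 1 exactly.

Treewidth 1.
One such decomposition:
Bags: B1 = {4, 7}  B2 = {4, 6}  B3 = {2, 4}  B4 = {3, 4}  B5 = {1, 7}  B6 = {5, 7}
Tree: B1–B2, B2–B3, B1–B4, B1–B5, B5–B6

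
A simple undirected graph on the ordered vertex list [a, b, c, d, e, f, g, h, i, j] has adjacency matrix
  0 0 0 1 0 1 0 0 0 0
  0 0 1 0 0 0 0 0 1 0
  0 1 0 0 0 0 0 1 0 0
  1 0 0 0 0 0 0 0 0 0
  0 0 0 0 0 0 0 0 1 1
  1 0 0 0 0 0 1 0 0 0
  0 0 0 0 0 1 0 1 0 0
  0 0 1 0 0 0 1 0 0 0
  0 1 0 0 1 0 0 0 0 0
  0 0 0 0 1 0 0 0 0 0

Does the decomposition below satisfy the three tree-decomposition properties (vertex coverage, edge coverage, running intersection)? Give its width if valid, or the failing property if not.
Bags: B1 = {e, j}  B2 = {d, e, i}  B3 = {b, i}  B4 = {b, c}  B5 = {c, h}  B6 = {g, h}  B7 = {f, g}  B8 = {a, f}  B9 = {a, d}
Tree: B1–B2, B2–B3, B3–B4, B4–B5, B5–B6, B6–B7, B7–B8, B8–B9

No — bags containing vertex d are not connected in the tree.

A tree decomposition must satisfy three properties: every vertex lies in some bag; for every edge, both endpoints lie together in some bag; and for every vertex, the bags containing it form a connected subtree. Here bags containing vertex d are not connected in the tree, so the decomposition is invalid.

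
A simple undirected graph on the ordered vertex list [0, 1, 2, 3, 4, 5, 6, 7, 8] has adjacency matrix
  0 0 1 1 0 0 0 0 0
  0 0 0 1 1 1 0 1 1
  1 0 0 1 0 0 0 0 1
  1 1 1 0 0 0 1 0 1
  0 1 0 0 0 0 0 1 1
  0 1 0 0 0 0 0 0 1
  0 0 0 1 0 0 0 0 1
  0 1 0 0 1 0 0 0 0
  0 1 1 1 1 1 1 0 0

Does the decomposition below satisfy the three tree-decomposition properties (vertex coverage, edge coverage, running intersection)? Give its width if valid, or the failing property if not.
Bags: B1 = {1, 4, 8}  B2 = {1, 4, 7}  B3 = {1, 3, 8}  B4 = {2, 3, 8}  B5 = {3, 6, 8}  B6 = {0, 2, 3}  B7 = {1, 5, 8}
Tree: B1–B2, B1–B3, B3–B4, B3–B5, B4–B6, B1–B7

Vertex coverage: the bags together contain {0, 1, 2, 3, 4, 5, 6, 7, 8}, the full vertex set. Edge coverage: each edge of G has both endpoints in at least one bag. Running intersection: for every vertex, the bags containing it form a connected subtree. All three properties hold, so this is a valid tree decomposition of width max|bag| − 1 = 2, and hence tw(G) ≤ 2.

Yes; width 2.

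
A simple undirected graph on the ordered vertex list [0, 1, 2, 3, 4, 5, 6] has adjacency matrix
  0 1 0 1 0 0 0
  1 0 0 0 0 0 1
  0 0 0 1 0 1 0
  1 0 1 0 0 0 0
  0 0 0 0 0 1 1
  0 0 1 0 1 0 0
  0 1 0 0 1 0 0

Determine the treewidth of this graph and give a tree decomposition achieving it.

Treewidth 2.
Bags: B1 = {0, 1, 3}  B2 = {1, 2, 3}  B3 = {1, 2, 5}  B4 = {1, 4, 5}  B5 = {1, 4, 6}
Tree: B1–B2, B2–B3, B3–B4, B4–B5

The largest bag has 3 vertices, giving width 2; this decomposition certifies tw(G) ≤ 2. For the lower bound, G contains the cycle 1–0–3–2–5–4–6–1, so G is not a forest; only forests have treewidth ≤ 1, hence tw(G) ≥ 2. Therefore the treewidth is 2.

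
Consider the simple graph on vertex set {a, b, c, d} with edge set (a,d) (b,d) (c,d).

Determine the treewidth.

1

A width-1 tree decomposition is:
Bags: B1 = {c, d}  B2 = {b, d}  B3 = {a, d}
Tree: B1–B2, B1–B3
Each bag holds 2 vertices, so the decomposition has width 1, which upper-bounds the treewidth. Since G has at least one edge (e.g. c–d), it is not an edgeless graph, so tw(G) ≥ 1. Combining the bounds, tw(G) = 1.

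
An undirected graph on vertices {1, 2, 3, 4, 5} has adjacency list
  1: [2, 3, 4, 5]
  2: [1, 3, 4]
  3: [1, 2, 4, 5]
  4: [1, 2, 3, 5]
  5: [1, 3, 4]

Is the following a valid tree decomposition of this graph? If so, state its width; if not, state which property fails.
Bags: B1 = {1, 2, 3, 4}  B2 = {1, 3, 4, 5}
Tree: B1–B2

Yes; width 3.

Every vertex of G appears in some bag (union = {1, 2, 3, 4, 5}); every edge is covered by a bag; and for each vertex v the set of bags containing v is connected in the bag tree. The decomposition is therefore valid. The largest bag has 4 vertices, so the width is 3.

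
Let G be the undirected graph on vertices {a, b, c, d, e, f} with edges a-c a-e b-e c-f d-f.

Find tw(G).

1

A width-1 tree decomposition is:
Bags: B1 = {d, f}  B2 = {c, f}  B3 = {a, c}  B4 = {a, e}  B5 = {b, e}
Tree: B1–B2, B2–B3, B3–B4, B4–B5
Every bag has size at most 2, so the width is 2 − 1 = 1 and tw(G) ≤ 1. Since G has at least one edge (e.g. d–f), it is not an edgeless graph, so tw(G) ≥ 1. Combining the bounds, tw(G) = 1.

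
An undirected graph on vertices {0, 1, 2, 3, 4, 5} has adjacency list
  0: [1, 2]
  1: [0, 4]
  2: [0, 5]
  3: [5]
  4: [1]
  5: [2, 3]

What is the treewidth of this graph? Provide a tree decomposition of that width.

Treewidth 1.
One such decomposition:
Bags: B1 = {1, 4}  B2 = {0, 1}  B3 = {0, 2}  B4 = {2, 5}  B5 = {3, 5}
Tree: B1–B2, B2–B3, B3–B4, B4–B5

Each bag holds 2 vertices, so the decomposition has width 1, which upper-bounds the treewidth. G has an edge, so its treewidth is at least 1. Hence tw(G) = 1 exactly.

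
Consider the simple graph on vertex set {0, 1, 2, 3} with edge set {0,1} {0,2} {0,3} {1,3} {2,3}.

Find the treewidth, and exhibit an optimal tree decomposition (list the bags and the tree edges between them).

Each bag holds 3 vertices, so the decomposition has width 2, which upper-bounds the treewidth. On the other hand G contains the 3-clique {0, 1, 3}. A clique must lie in a single bag of any decomposition, so no decomposition can have width below 2. Hence tw(G) = 2 exactly.

Treewidth 2.
Bags: B1 = {0, 2, 3}  B2 = {0, 1, 3}
Tree: B1–B2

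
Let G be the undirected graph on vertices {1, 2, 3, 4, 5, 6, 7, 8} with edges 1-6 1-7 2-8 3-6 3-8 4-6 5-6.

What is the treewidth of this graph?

A width-1 tree decomposition is:
Bags: B1 = {2, 8}  B2 = {3, 8}  B3 = {3, 6}  B4 = {1, 6}  B5 = {1, 7}  B6 = {5, 6}  B7 = {4, 6}
Tree: B1–B2, B2–B3, B3–B4, B4–B5, B4–B6, B4–B7
Each bag holds 2 vertices, so the decomposition has width 1, which upper-bounds the treewidth. Since G has at least one edge (e.g. 8–2), it is not an edgeless graph, so tw(G) ≥ 1. Hence tw(G) = 1 exactly.

1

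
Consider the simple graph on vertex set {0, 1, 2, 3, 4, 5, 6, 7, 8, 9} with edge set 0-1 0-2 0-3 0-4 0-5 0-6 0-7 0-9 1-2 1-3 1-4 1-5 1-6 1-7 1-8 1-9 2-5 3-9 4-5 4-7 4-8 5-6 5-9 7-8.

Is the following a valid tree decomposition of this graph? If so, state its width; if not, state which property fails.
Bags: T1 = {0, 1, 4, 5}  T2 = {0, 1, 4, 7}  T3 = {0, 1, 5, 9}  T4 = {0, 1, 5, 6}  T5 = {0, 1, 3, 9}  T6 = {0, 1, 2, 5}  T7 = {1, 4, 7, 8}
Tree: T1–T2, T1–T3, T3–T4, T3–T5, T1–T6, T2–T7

Yes; width 3.

Vertex coverage: the bags together contain {0, 1, 2, 3, 4, 5, 6, 7, 8, 9}, the full vertex set. Edge coverage: each edge of G has both endpoints in at least one bag. Running intersection: for every vertex, the bags containing it form a connected subtree. All three properties hold, so this is a valid tree decomposition of width max|bag| − 1 = 3, and hence tw(G) ≤ 3.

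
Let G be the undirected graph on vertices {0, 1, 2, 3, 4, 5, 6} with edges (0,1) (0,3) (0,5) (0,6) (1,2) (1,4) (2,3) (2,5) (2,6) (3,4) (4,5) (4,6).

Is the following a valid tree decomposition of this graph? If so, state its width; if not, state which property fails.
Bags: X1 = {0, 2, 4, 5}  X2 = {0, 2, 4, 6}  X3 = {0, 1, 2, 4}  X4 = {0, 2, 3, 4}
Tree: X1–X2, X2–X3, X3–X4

Vertex coverage: the bags together contain {0, 1, 2, 3, 4, 5, 6}, the full vertex set. Edge coverage: each edge of G has both endpoints in at least one bag. Running intersection: for every vertex, the bags containing it form a connected subtree. All three properties hold, so this is a valid tree decomposition of width max|bag| − 1 = 3, and hence tw(G) ≤ 3.

Yes; width 3.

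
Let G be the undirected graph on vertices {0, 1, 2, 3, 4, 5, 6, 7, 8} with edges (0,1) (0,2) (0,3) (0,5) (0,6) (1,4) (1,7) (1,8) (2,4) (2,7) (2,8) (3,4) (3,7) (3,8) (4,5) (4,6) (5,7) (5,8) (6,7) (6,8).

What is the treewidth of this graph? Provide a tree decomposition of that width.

Every bag has size at most 5, so the width is 5 − 1 = 4 and tw(G) ≤ 4. For the lower bound: the 5 vertex sets {5,8}, {1,4}, {3,7}, {0}, {6} are disjoint, each induces a connected subgraph, and every pair is joined by at least one edge of G. Contracting each set to a single vertex therefore yields K_{5} as a minor, and since treewidth is minor-monotone, tw(G) ≥ tw(K_{5}) = 4. Hence tw(G) = 4 exactly.

Treewidth 4.
One optimal decomposition is:
Bags: B1 = {0, 4, 5, 7, 8}  B2 = {0, 1, 4, 7, 8}  B3 = {0, 3, 4, 7, 8}  B4 = {0, 4, 6, 7, 8}  B5 = {0, 2, 4, 7, 8}
Tree: B1–B2, B2–B3, B3–B4, B4–B5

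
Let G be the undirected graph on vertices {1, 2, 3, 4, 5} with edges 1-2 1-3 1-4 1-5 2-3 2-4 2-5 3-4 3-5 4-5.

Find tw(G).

4

A width-4 tree decomposition is:
Bags: B1 = {1, 2, 3, 4, 5}
Tree: (single bag)
With just one bag of size 5, the width is 5 − 1 = 4, so tw(G) ≤ 4. For the lower bound, the 5 vertices {1, 2, 3, 4, 5} are pairwise adjacent, and any tree decomposition puts a clique entirely inside one bag — forcing width ≥ 4. Therefore the treewidth is 4.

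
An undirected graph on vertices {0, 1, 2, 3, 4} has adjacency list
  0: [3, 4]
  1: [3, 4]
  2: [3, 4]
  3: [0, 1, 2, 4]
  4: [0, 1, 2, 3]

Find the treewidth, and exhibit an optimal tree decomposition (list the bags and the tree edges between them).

The largest bag has 3 vertices, giving width 2; this decomposition certifies tw(G) ≤ 2. Conversely, {0, 3, 4} is a clique of size 3, and the vertices of any clique must share a bag in every tree decomposition; so some bag has ≥ 3 vertices and tw(G) ≥ 2. Combining the bounds, tw(G) = 2.

Treewidth 2.
One such decomposition:
Bags: B1 = {0, 3, 4}  B2 = {1, 3, 4}  B3 = {2, 3, 4}
Tree: B1–B2, B1–B3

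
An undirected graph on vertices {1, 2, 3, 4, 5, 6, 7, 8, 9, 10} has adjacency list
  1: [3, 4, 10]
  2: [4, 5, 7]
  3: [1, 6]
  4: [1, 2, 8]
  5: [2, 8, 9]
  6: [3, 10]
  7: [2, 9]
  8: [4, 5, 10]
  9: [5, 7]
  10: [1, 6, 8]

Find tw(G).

A width-2 tree decomposition is:
Bags: B1 = {5, 7, 9}  B2 = {2, 5, 7}  B3 = {2, 5, 8}  B4 = {2, 4, 8}  B5 = {4, 8, 10}  B6 = {1, 4, 10}  B7 = {1, 6, 10}  B8 = {1, 3, 6}
Tree: B1–B2, B2–B3, B3–B4, B4–B5, B5–B6, B6–B7, B7–B8
Each bag holds 3 vertices, so the decomposition has width 2, which upper-bounds the treewidth. The edges 9–7–2–5–9 form a cycle, so G is not a tree and its treewidth is at least 2. Hence tw(G) = 2 exactly.

2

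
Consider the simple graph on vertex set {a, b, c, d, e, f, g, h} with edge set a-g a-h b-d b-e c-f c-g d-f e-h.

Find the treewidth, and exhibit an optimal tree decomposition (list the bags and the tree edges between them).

The largest bag has 3 vertices, giving width 2; this decomposition certifies tw(G) ≤ 2. The edges g–c–f–d–b–e–h–a–g form a cycle, so G is not a tree and its treewidth is at least 2. The upper and lower bounds meet at 2, so that is the treewidth.

Treewidth 2.
Bags: B1 = {c, f, g}  B2 = {d, f, g}  B3 = {b, d, g}  B4 = {b, e, g}  B5 = {e, g, h}  B6 = {a, g, h}
Tree: B1–B2, B2–B3, B3–B4, B4–B5, B5–B6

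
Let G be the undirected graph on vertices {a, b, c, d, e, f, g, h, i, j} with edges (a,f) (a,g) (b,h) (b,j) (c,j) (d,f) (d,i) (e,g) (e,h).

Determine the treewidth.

1

A width-1 tree decomposition is:
Bags: B1 = {c, j}  B2 = {b, j}  B3 = {b, h}  B4 = {e, h}  B5 = {e, g}  B6 = {a, g}  B7 = {a, f}  B8 = {d, f}  B9 = {d, i}
Tree: B1–B2, B2–B3, B3–B4, B4–B5, B5–B6, B6–B7, B7–B8, B8–B9
Each bag holds 2 vertices, so the decomposition has width 1, which upper-bounds the treewidth. Any graph with an edge has treewidth ≥ 1, and G has the edge c–j. Therefore the treewidth is 1.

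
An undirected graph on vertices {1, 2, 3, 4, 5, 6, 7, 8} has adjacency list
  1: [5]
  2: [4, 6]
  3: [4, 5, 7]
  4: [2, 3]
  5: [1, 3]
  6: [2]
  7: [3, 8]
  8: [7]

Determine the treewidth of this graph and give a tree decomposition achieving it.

The largest bag has 2 vertices, giving width 1; this decomposition certifies tw(G) ≤ 1. Since G has at least one edge (e.g. 4–3), it is not an edgeless graph, so tw(G) ≥ 1. Therefore the treewidth is 1.

Treewidth 1.
One such decomposition:
Bags: B1 = {3, 4}  B2 = {3, 7}  B3 = {2, 4}  B4 = {3, 5}  B5 = {7, 8}  B6 = {2, 6}  B7 = {1, 5}
Tree: B1–B2, B1–B3, B2–B4, B2–B5, B3–B6, B4–B7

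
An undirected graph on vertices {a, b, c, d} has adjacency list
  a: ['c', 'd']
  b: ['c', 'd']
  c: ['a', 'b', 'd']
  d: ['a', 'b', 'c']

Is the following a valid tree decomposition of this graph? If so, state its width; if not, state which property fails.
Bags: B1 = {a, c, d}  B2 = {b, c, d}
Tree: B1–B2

Yes; width 2.

Vertex coverage: the bags together contain {a, b, c, d}, the full vertex set. Edge coverage: each edge of G has both endpoints in at least one bag. Running intersection: for every vertex, the bags containing it form a connected subtree. All three properties hold, so this is a valid tree decomposition of width max|bag| − 1 = 2, and hence tw(G) ≤ 2.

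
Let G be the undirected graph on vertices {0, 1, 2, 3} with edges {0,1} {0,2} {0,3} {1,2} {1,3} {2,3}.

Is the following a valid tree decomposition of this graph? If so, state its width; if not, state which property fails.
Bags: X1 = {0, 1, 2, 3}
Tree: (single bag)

Yes; width 3.

Checking the three conditions: (i) the bags cover all of {0, 1, 2, 3}; (ii) for each edge, some bag contains both endpoints; (iii) the bags containing any fixed vertex form a subtree. All hold, so the decomposition is valid with width 4 − 1 = 3.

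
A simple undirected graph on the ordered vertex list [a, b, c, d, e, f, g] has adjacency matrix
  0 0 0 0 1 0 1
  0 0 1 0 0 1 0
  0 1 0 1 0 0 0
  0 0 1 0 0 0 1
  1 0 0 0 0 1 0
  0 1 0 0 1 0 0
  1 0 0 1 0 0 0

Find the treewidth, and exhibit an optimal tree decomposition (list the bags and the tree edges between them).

Treewidth 2.
One optimal decomposition is:
Bags: B1 = {c, d, g}  B2 = {a, c, g}  B3 = {a, c, e}  B4 = {c, e, f}  B5 = {b, c, f}
Tree: B1–B2, B2–B3, B3–B4, B4–B5

The largest bag has 3 vertices, giving width 2; this decomposition certifies tw(G) ≤ 2. The edges c–d–g–a–e–f–b–c form a cycle, so G is not a tree and its treewidth is at least 2. The upper and lower bounds meet at 2, so that is the treewidth.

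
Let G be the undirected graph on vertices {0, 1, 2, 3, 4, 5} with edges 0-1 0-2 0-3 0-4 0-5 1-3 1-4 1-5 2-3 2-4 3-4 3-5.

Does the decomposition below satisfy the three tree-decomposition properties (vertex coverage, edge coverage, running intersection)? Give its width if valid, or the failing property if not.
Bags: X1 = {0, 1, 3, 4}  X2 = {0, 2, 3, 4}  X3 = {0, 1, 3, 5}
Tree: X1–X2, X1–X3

Every vertex of G appears in some bag (union = {0, 1, 2, 3, 4, 5}); every edge is covered by a bag; and for each vertex v the set of bags containing v is connected in the bag tree. The decomposition is therefore valid. The largest bag has 4 vertices, so the width is 3.

Yes; width 3.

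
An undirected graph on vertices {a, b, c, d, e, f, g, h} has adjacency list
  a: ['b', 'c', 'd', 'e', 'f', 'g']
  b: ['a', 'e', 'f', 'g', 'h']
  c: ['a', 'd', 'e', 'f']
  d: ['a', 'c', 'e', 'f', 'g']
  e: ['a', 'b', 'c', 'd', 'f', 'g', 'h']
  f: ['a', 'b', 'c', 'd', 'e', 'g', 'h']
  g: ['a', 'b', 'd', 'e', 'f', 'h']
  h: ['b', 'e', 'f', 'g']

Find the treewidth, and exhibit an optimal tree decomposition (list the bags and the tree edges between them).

Treewidth 4.
Bags: B1 = {b, e, f, g, h}  B2 = {a, b, e, f, g}  B3 = {a, d, e, f, g}  B4 = {a, c, d, e, f}
Tree: B1–B2, B2–B3, B3–B4

Each bag holds 5 vertices, so the decomposition has width 4, which upper-bounds the treewidth. On the other hand G contains the 5-clique {b, e, f, g, h}. A clique must lie in a single bag of any decomposition, so no decomposition can have width below 4. Combining the bounds, tw(G) = 4.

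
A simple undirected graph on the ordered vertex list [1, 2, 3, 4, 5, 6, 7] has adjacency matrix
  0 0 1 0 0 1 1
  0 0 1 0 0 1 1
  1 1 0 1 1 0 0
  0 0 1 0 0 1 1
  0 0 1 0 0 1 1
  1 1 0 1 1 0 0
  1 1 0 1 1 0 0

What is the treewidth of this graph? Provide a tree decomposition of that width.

Every bag has size at most 4, so the width is 4 − 1 = 3 and tw(G) ≤ 3. For the lower bound: the 4 vertex sets {4,7}, {2,6}, {3}, {1} are disjoint, each induces a connected subgraph, and every pair is joined by at least one edge of G. Contracting each set to a single vertex therefore yields K_{4} as a minor, and since treewidth is minor-monotone, tw(G) ≥ tw(K_{4}) = 3. The upper and lower bounds meet at 3, so that is the treewidth.

Treewidth 3.
Bags: B1 = {3, 4, 6, 7}  B2 = {2, 3, 6, 7}  B3 = {1, 3, 6, 7}  B4 = {3, 5, 6, 7}
Tree: B1–B2, B2–B3, B3–B4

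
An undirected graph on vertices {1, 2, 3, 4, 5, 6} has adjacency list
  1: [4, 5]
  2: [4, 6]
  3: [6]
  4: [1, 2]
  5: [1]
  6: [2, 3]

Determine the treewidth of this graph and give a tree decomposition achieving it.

Every bag has size at most 2, so the width is 2 − 1 = 1 and tw(G) ≤ 1. G has an edge, so its treewidth is at least 1. Therefore the treewidth is 1.

Treewidth 1.
One optimal decomposition is:
Bags: B1 = {1, 5}  B2 = {1, 4}  B3 = {2, 4}  B4 = {2, 6}  B5 = {3, 6}
Tree: B1–B2, B2–B3, B3–B4, B4–B5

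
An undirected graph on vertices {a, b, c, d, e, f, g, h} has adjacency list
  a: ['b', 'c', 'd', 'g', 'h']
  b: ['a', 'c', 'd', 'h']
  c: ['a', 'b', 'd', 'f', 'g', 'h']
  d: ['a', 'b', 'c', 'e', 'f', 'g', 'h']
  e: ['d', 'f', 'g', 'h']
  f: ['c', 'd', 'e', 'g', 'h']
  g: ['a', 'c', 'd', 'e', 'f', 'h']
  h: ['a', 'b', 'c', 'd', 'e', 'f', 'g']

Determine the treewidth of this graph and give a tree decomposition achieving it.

Treewidth 4.
One optimal decomposition is:
Bags: B1 = {d, e, f, g, h}  B2 = {c, d, f, g, h}  B3 = {a, c, d, g, h}  B4 = {a, b, c, d, h}
Tree: B1–B2, B2–B3, B3–B4

Every bag has size at most 5, so the width is 5 − 1 = 4 and tw(G) ≤ 4. For the lower bound, the 5 vertices {d, e, f, g, h} are pairwise adjacent, and any tree decomposition puts a clique entirely inside one bag — forcing width ≥ 4. Hence tw(G) = 4 exactly.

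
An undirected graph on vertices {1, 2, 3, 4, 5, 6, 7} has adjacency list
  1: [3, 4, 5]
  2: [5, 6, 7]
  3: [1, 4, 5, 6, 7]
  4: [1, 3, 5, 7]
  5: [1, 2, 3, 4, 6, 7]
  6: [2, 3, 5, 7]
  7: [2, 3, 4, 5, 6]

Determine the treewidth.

A width-3 tree decomposition is:
Bags: B1 = {1, 3, 4, 5}  B2 = {3, 4, 5, 7}  B3 = {3, 5, 6, 7}  B4 = {2, 5, 6, 7}
Tree: B1–B2, B2–B3, B3–B4
Every bag has size at most 4, so the width is 4 − 1 = 3 and tw(G) ≤ 3. Conversely, {2, 5, 6, 7} is a clique of size 4, and the vertices of any clique must share a bag in every tree decomposition; so some bag has ≥ 4 vertices and tw(G) ≥ 3. The upper and lower bounds meet at 3, so that is the treewidth.

3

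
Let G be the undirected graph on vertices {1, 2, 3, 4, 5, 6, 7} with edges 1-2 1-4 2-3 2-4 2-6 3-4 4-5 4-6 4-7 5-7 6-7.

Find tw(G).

A width-2 tree decomposition is:
Bags: B1 = {2, 4, 6}  B2 = {1, 2, 4}  B3 = {2, 3, 4}  B4 = {4, 6, 7}  B5 = {4, 5, 7}
Tree: B1–B2, B2–B3, B1–B4, B4–B5
Each bag holds 3 vertices, so the decomposition has width 2, which upper-bounds the treewidth. On the other hand G contains the 3-clique {1, 2, 4}. A clique must lie in a single bag of any decomposition, so no decomposition can have width below 2. Hence tw(G) = 2 exactly.

2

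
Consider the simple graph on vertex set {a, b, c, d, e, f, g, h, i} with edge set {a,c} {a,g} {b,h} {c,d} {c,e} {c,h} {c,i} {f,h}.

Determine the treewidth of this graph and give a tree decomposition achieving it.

Each bag holds 2 vertices, so the decomposition has width 1, which upper-bounds the treewidth. G has an edge, so its treewidth is at least 1. Combining the bounds, tw(G) = 1.

Treewidth 1.
One such decomposition:
Bags: B1 = {a, c}  B2 = {a, g}  B3 = {c, e}  B4 = {c, h}  B5 = {f, h}  B6 = {c, i}  B7 = {c, d}  B8 = {b, h}
Tree: B1–B2, B1–B3, B1–B4, B4–B5, B1–B6, B4–B7, B4–B8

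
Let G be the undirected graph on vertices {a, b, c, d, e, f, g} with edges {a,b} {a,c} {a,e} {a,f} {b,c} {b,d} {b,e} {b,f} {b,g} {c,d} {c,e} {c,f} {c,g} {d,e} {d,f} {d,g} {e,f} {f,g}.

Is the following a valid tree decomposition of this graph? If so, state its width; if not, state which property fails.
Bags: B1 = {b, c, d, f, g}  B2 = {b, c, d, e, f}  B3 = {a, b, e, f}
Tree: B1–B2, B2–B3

A tree decomposition must satisfy three properties: every vertex lies in some bag; for every edge, both endpoints lie together in some bag; and for every vertex, the bags containing it form a connected subtree. Here edge (c,a) lies in no bag, so the decomposition is invalid.

No — edge (c,a) lies in no bag.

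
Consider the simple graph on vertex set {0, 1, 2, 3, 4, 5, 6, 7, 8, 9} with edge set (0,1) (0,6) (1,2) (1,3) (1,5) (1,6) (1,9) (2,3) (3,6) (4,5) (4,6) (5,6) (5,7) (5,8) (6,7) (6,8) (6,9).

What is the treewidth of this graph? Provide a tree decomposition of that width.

Each bag holds 3 vertices, so the decomposition has width 2, which upper-bounds the treewidth. On the other hand G contains the 3-clique {1, 2, 3}. A clique must lie in a single bag of any decomposition, so no decomposition can have width below 2. Therefore the treewidth is 2.

Treewidth 2.
One optimal decomposition is:
Bags: B1 = {1, 6, 9}  B2 = {1, 3, 6}  B3 = {1, 5, 6}  B4 = {4, 5, 6}  B5 = {5, 6, 8}  B6 = {1, 2, 3}  B7 = {0, 1, 6}  B8 = {5, 6, 7}
Tree: B1–B2, B2–B3, B3–B4, B3–B5, B2–B6, B3–B7, B4–B8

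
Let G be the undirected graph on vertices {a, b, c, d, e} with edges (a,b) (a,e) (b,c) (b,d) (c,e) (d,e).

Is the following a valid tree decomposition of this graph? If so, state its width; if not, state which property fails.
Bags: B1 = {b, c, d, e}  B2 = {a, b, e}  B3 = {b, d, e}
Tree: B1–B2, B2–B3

No — bags containing vertex d are not connected in the tree.

A tree decomposition must satisfy three properties: every vertex lies in some bag; for every edge, both endpoints lie together in some bag; and for every vertex, the bags containing it form a connected subtree. Here bags containing vertex d are not connected in the tree, so the decomposition is invalid.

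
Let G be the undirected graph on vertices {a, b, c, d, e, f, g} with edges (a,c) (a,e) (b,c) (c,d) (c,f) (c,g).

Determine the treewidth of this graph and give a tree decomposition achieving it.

Treewidth 1.
One optimal decomposition is:
Bags: B1 = {c, g}  B2 = {c, d}  B3 = {b, c}  B4 = {a, c}  B5 = {c, f}  B6 = {a, e}
Tree: B1–B2, B2–B3, B2–B4, B3–B5, B4–B6

Every bag has size at most 2, so the width is 2 − 1 = 1 and tw(G) ≤ 1. Since G has at least one edge (e.g. c–g), it is not an edgeless graph, so tw(G) ≥ 1. The upper and lower bounds meet at 1, so that is the treewidth.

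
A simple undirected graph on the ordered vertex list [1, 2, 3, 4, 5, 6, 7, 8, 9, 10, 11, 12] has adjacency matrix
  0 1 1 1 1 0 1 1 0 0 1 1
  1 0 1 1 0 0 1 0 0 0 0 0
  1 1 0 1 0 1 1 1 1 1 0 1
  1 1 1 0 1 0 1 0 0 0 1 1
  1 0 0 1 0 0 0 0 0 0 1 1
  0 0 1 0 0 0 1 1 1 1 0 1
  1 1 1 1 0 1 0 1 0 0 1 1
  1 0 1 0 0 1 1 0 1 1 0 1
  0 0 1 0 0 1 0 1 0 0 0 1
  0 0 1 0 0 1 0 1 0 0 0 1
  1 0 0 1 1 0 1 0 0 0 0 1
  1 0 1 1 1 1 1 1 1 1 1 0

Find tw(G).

A width-4 tree decomposition is:
Bags: B1 = {3, 6, 7, 8, 12}  B2 = {1, 3, 7, 8, 12}  B3 = {3, 6, 8, 10, 12}  B4 = {1, 3, 4, 7, 12}  B5 = {3, 6, 8, 9, 12}  B6 = {1, 4, 7, 11, 12}  B7 = {1, 2, 3, 4, 7}  B8 = {1, 4, 5, 11, 12}
Tree: B1–B2, B1–B3, B2–B4, B1–B5, B4–B6, B4–B7, B6–B8
Each bag holds 5 vertices, so the decomposition has width 4, which upper-bounds the treewidth. For the lower bound, the 5 vertices {1, 2, 3, 4, 7} are pairwise adjacent, and any tree decomposition puts a clique entirely inside one bag — forcing width ≥ 4. Hence tw(G) = 4 exactly.

4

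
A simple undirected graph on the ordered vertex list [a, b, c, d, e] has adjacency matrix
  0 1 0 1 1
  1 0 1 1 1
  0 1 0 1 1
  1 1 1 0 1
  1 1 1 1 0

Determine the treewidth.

A width-3 tree decomposition is:
Bags: B1 = {b, c, d, e}  B2 = {a, b, d, e}
Tree: B1–B2
The largest bag has 4 vertices, giving width 3; this decomposition certifies tw(G) ≤ 3. For the lower bound, the 4 vertices {b, c, d, e} are pairwise adjacent, and any tree decomposition puts a clique entirely inside one bag — forcing width ≥ 3. Combining the bounds, tw(G) = 3.

3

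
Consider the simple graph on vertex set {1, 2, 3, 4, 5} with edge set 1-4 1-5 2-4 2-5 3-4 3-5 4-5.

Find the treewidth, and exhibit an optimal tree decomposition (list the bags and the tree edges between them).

Each bag holds 3 vertices, so the decomposition has width 2, which upper-bounds the treewidth. For the lower bound, the 3 vertices {1, 4, 5} are pairwise adjacent, and any tree decomposition puts a clique entirely inside one bag — forcing width ≥ 2. Hence tw(G) = 2 exactly.

Treewidth 2.
One optimal decomposition is:
Bags: B1 = {2, 4, 5}  B2 = {1, 4, 5}  B3 = {3, 4, 5}
Tree: B1–B2, B2–B3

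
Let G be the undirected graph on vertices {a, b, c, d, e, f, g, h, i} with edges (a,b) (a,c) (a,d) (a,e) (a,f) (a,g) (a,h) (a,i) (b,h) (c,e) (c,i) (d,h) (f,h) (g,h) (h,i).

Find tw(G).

2

A width-2 tree decomposition is:
Bags: B1 = {a, c, i}  B2 = {a, c, e}  B3 = {a, h, i}  B4 = {a, b, h}  B5 = {a, g, h}  B6 = {a, d, h}  B7 = {a, f, h}
Tree: B1–B2, B1–B3, B3–B4, B3–B5, B3–B6, B5–B7
The largest bag has 3 vertices, giving width 2; this decomposition certifies tw(G) ≤ 2. For the lower bound, the 3 vertices {a, c, e} are pairwise adjacent, and any tree decomposition puts a clique entirely inside one bag — forcing width ≥ 2. Hence tw(G) = 2 exactly.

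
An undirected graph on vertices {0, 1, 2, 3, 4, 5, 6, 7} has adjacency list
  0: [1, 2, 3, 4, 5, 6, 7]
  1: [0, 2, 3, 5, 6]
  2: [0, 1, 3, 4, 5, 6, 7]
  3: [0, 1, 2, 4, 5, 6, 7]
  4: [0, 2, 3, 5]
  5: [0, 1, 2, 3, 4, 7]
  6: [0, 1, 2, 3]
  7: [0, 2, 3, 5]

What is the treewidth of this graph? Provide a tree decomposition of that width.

Treewidth 4.
One optimal decomposition is:
Bags: B1 = {0, 1, 2, 3, 5}  B2 = {0, 1, 2, 3, 6}  B3 = {0, 2, 3, 5, 7}  B4 = {0, 2, 3, 4, 5}
Tree: B1–B2, B1–B3, B3–B4

Each bag holds 5 vertices, so the decomposition has width 4, which upper-bounds the treewidth. On the other hand G contains the 5-clique {0, 1, 2, 3, 5}. A clique must lie in a single bag of any decomposition, so no decomposition can have width below 4. Combining the bounds, tw(G) = 4.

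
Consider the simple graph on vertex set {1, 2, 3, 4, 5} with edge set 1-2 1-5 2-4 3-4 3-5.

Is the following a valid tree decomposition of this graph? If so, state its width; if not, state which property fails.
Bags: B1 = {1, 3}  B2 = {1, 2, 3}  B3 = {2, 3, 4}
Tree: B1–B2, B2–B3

No — vertex 5 appears in no bag.

A tree decomposition must satisfy three properties: every vertex lies in some bag; for every edge, both endpoints lie together in some bag; and for every vertex, the bags containing it form a connected subtree. Here vertex 5 appears in no bag, so the decomposition is invalid.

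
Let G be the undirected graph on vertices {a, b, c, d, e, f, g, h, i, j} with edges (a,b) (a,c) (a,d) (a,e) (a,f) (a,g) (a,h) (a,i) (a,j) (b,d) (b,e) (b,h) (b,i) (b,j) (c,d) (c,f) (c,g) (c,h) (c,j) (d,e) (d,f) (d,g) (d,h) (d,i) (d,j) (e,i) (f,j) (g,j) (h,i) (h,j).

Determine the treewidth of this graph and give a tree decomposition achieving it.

Each bag holds 5 vertices, so the decomposition has width 4, which upper-bounds the treewidth. For the lower bound, the 5 vertices {a, c, d, g, j} are pairwise adjacent, and any tree decomposition puts a clique entirely inside one bag — forcing width ≥ 4. Therefore the treewidth is 4.

Treewidth 4.
Bags: B1 = {a, b, d, h, j}  B2 = {a, b, d, h, i}  B3 = {a, c, d, h, j}  B4 = {a, b, d, e, i}  B5 = {a, c, d, g, j}  B6 = {a, c, d, f, j}
Tree: B1–B2, B1–B3, B2–B4, B3–B5, B3–B6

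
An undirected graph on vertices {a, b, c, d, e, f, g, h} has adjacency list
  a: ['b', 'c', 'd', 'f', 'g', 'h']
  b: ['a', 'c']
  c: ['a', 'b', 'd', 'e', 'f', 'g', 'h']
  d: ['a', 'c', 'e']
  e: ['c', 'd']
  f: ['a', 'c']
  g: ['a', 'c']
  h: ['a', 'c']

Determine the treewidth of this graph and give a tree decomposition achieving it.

Treewidth 2.
One such decomposition:
Bags: B1 = {a, c, g}  B2 = {a, c, h}  B3 = {a, c, d}  B4 = {c, d, e}  B5 = {a, b, c}  B6 = {a, c, f}
Tree: B1–B2, B1–B3, B3–B4, B2–B5, B2–B6

The largest bag has 3 vertices, giving width 2; this decomposition certifies tw(G) ≤ 2. Conversely, {c, d, e} is a clique of size 3, and the vertices of any clique must share a bag in every tree decomposition; so some bag has ≥ 3 vertices and tw(G) ≥ 2. Hence tw(G) = 2 exactly.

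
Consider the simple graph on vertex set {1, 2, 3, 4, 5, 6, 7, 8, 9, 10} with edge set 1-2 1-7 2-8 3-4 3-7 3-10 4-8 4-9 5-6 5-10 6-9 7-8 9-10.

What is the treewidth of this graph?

2

A width-2 tree decomposition is:
Bags: B1 = {5, 6, 10}  B2 = {6, 9, 10}  B3 = {3, 9, 10}  B4 = {3, 4, 9}  B5 = {3, 4, 7}  B6 = {4, 7, 8}  B7 = {1, 7, 8}  B8 = {1, 2, 8}
Tree: B1–B2, B2–B3, B3–B4, B4–B5, B5–B6, B6–B7, B7–B8
The largest bag has 3 vertices, giving width 2; this decomposition certifies tw(G) ≤ 2. Since 5–6–9–10–5 is a cycle in G, G is not acyclic. Forests are exactly the graphs of treewidth ≤ 1, so tw(G) ≥ 2. Combining the bounds, tw(G) = 2.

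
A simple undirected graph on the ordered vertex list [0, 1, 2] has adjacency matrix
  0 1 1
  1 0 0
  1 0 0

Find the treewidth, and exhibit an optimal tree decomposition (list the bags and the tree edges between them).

Treewidth 1.
Bags: B1 = {0, 1}  B2 = {0, 2}
Tree: B1–B2

Every bag has size at most 2, so the width is 2 − 1 = 1 and tw(G) ≤ 1. Since G has at least one edge (e.g. 1–0), it is not an edgeless graph, so tw(G) ≥ 1. The upper and lower bounds meet at 1, so that is the treewidth.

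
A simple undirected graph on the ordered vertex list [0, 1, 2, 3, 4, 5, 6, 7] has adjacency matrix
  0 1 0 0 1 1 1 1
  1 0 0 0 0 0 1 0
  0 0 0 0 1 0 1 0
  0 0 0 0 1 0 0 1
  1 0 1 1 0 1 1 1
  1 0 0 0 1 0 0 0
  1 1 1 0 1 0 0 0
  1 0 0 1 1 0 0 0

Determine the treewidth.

A width-2 tree decomposition is:
Bags: B1 = {0, 1, 6}  B2 = {0, 4, 6}  B3 = {0, 4, 5}  B4 = {2, 4, 6}  B5 = {0, 4, 7}  B6 = {3, 4, 7}
Tree: B1–B2, B2–B3, B2–B4, B2–B5, B5–B6
The largest bag has 3 vertices, giving width 2; this decomposition certifies tw(G) ≤ 2. Conversely, {0, 1, 6} is a clique of size 3, and the vertices of any clique must share a bag in every tree decomposition; so some bag has ≥ 3 vertices and tw(G) ≥ 2. The upper and lower bounds meet at 2, so that is the treewidth.

2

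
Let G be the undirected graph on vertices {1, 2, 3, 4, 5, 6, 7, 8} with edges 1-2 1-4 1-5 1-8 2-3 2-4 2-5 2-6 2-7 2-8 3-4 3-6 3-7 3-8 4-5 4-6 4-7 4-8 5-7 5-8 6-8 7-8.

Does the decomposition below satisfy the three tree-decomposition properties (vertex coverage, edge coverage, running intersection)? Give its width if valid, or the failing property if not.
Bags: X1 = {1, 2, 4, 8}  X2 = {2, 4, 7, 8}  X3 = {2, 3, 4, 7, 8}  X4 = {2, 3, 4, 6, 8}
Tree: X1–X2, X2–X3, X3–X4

A tree decomposition must satisfy three properties: every vertex lies in some bag; for every edge, both endpoints lie together in some bag; and for every vertex, the bags containing it form a connected subtree. Here vertex 5 appears in no bag, so the decomposition is invalid.

No — vertex 5 appears in no bag.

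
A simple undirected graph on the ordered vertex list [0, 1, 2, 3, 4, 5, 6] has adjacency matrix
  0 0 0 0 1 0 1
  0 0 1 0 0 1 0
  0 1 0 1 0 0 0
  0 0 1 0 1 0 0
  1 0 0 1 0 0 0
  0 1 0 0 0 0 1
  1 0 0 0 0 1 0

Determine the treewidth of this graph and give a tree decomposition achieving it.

Treewidth 2.
One optimal decomposition is:
Bags: B1 = {2, 3, 4}  B2 = {0, 2, 4}  B3 = {0, 2, 6}  B4 = {2, 5, 6}  B5 = {1, 2, 5}
Tree: B1–B2, B2–B3, B3–B4, B4–B5

The largest bag has 3 vertices, giving width 2; this decomposition certifies tw(G) ≤ 2. The edges 2–3–4–0–6–5–1–2 form a cycle, so G is not a tree and its treewidth is at least 2. The upper and lower bounds meet at 2, so that is the treewidth.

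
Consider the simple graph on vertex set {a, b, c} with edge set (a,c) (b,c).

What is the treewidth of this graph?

1

A width-1 tree decomposition is:
Bags: B1 = {b, c}  B2 = {a, c}
Tree: B1–B2
Each bag holds 2 vertices, so the decomposition has width 1, which upper-bounds the treewidth. Any graph with an edge has treewidth ≥ 1, and G has the edge b–c. Combining the bounds, tw(G) = 1.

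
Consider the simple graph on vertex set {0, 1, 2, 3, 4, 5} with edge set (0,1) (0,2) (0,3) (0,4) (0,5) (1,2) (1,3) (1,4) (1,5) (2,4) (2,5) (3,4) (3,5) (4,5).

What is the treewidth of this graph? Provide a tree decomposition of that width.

Every bag has size at most 5, so the width is 5 − 1 = 4 and tw(G) ≤ 4. Conversely, {0, 1, 2, 4, 5} is a clique of size 5, and the vertices of any clique must share a bag in every tree decomposition; so some bag has ≥ 5 vertices and tw(G) ≥ 4. Combining the bounds, tw(G) = 4.

Treewidth 4.
One optimal decomposition is:
Bags: B1 = {0, 1, 2, 4, 5}  B2 = {0, 1, 3, 4, 5}
Tree: B1–B2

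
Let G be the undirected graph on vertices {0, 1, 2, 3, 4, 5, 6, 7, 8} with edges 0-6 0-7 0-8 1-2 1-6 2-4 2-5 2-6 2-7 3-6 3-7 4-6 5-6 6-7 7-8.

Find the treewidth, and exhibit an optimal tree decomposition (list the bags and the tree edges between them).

Treewidth 2.
One such decomposition:
Bags: B1 = {2, 5, 6}  B2 = {2, 6, 7}  B3 = {1, 2, 6}  B4 = {0, 6, 7}  B5 = {2, 4, 6}  B6 = {3, 6, 7}  B7 = {0, 7, 8}
Tree: B1–B2, B2–B3, B2–B4, B3–B5, B2–B6, B4–B7

Every bag has size at most 3, so the width is 3 − 1 = 2 and tw(G) ≤ 2. Conversely, {0, 7, 8} is a clique of size 3, and the vertices of any clique must share a bag in every tree decomposition; so some bag has ≥ 3 vertices and tw(G) ≥ 2. The upper and lower bounds meet at 2, so that is the treewidth.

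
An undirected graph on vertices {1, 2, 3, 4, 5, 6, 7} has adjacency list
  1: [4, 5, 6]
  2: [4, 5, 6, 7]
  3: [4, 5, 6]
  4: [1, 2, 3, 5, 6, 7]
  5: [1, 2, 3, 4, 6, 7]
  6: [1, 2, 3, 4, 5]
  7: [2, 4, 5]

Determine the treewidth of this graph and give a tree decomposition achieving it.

Treewidth 3.
Bags: B1 = {2, 4, 5, 6}  B2 = {2, 4, 5, 7}  B3 = {3, 4, 5, 6}  B4 = {1, 4, 5, 6}
Tree: B1–B2, B1–B3, B3–B4

Every bag has size at most 4, so the width is 4 − 1 = 3 and tw(G) ≤ 3. For the lower bound, the 4 vertices {1, 4, 5, 6} are pairwise adjacent, and any tree decomposition puts a clique entirely inside one bag — forcing width ≥ 3. The upper and lower bounds meet at 3, so that is the treewidth.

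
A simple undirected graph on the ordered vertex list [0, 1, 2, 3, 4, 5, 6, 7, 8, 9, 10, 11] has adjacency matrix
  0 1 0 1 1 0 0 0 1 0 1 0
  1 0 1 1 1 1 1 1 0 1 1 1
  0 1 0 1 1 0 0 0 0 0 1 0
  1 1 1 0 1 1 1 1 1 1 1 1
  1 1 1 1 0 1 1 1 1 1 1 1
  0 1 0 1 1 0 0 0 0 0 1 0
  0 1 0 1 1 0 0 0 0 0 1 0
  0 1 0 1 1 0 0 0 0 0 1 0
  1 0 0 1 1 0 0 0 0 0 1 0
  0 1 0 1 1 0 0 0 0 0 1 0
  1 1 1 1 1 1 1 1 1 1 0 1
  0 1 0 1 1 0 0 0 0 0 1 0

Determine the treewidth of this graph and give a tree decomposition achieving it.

Every bag has size at most 5, so the width is 5 − 1 = 4 and tw(G) ≤ 4. For the lower bound, the 5 vertices {0, 3, 4, 8, 10} are pairwise adjacent, and any tree decomposition puts a clique entirely inside one bag — forcing width ≥ 4. The upper and lower bounds meet at 4, so that is the treewidth.

Treewidth 4.
Bags: B1 = {0, 3, 4, 8, 10}  B2 = {0, 1, 3, 4, 10}  B3 = {1, 3, 4, 10, 11}  B4 = {1, 2, 3, 4, 10}  B5 = {1, 3, 4, 9, 10}  B6 = {1, 3, 4, 7, 10}  B7 = {1, 3, 4, 6, 10}  B8 = {1, 3, 4, 5, 10}
Tree: B1–B2, B2–B3, B3–B4, B3–B5, B5–B6, B6–B7, B5–B8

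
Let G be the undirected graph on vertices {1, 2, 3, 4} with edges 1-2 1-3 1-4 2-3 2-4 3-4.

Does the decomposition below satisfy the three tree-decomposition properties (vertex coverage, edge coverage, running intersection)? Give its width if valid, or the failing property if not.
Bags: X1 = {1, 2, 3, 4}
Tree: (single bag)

Vertex coverage: the bags together contain {1, 2, 3, 4}, the full vertex set. Edge coverage: each edge of G has both endpoints in at least one bag. Running intersection: for every vertex, the bags containing it form a connected subtree. All three properties hold, so this is a valid tree decomposition of width max|bag| − 1 = 3, and hence tw(G) ≤ 3.

Yes; width 3.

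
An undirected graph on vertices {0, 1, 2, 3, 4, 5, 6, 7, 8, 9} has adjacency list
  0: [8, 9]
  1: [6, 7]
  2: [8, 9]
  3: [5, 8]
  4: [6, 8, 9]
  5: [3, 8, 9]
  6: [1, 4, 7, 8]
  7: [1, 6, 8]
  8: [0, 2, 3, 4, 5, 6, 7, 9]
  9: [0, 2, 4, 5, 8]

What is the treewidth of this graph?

2

A width-2 tree decomposition is:
Bags: B1 = {0, 8, 9}  B2 = {4, 8, 9}  B3 = {5, 8, 9}  B4 = {4, 6, 8}  B5 = {3, 5, 8}  B6 = {6, 7, 8}  B7 = {1, 6, 7}  B8 = {2, 8, 9}
Tree: B1–B2, B2–B3, B2–B4, B3–B5, B4–B6, B6–B7, B2–B8
The largest bag has 3 vertices, giving width 2; this decomposition certifies tw(G) ≤ 2. For the lower bound, the 3 vertices {0, 8, 9} are pairwise adjacent, and any tree decomposition puts a clique entirely inside one bag — forcing width ≥ 2. Therefore the treewidth is 2.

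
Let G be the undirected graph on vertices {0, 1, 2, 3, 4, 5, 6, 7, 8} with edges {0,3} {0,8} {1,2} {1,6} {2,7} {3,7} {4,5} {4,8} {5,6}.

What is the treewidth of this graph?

A width-2 tree decomposition is:
Bags: B1 = {2, 3, 7}  B2 = {0, 2, 3}  B3 = {0, 2, 8}  B4 = {2, 4, 8}  B5 = {2, 4, 5}  B6 = {2, 5, 6}  B7 = {1, 2, 6}
Tree: B1–B2, B2–B3, B3–B4, B4–B5, B5–B6, B6–B7
Every bag has size at most 3, so the width is 3 − 1 = 2 and tw(G) ≤ 2. Since 2–7–3–0–8–4–5–6–1–2 is a cycle in G, G is not acyclic. Forests are exactly the graphs of treewidth ≤ 1, so tw(G) ≥ 2. The upper and lower bounds meet at 2, so that is the treewidth.

2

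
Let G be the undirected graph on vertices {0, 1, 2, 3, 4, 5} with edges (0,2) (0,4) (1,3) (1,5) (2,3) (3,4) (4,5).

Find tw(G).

2

A width-2 tree decomposition is:
Bags: B1 = {0, 2, 4}  B2 = {2, 3, 4}  B3 = {3, 4, 5}  B4 = {1, 3, 5}
Tree: B1–B2, B2–B3, B3–B4
Every bag has size at most 3, so the width is 3 − 1 = 2 and tw(G) ≤ 2. The edges 0–2–3–4–0 form a cycle, so G is not a tree and its treewidth is at least 2. Therefore the treewidth is 2.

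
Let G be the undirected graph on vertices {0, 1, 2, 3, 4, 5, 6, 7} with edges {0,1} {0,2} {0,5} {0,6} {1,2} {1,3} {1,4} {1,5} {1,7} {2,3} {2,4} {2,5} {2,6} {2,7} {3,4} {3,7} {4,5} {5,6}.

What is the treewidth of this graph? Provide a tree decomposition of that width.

The largest bag has 4 vertices, giving width 3; this decomposition certifies tw(G) ≤ 3. For the lower bound, the 4 vertices {0, 1, 2, 5} are pairwise adjacent, and any tree decomposition puts a clique entirely inside one bag — forcing width ≥ 3. The upper and lower bounds meet at 3, so that is the treewidth.

Treewidth 3.
One such decomposition:
Bags: B1 = {1, 2, 3, 4}  B2 = {1, 2, 3, 7}  B3 = {1, 2, 4, 5}  B4 = {0, 1, 2, 5}  B5 = {0, 2, 5, 6}
Tree: B1–B2, B1–B3, B3–B4, B4–B5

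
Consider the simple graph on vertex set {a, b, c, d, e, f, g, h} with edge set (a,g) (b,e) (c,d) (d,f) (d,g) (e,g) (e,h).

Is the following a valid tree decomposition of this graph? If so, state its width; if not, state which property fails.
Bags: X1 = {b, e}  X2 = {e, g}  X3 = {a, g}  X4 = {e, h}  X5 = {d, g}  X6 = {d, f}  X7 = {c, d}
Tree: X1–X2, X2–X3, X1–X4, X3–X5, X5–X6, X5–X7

Yes; width 1.

Checking the three conditions: (i) the bags cover all of {a, b, c, d, e, f, g, h}; (ii) for each edge, some bag contains both endpoints; (iii) the bags containing any fixed vertex form a subtree. All hold, so the decomposition is valid with width 2 − 1 = 1.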